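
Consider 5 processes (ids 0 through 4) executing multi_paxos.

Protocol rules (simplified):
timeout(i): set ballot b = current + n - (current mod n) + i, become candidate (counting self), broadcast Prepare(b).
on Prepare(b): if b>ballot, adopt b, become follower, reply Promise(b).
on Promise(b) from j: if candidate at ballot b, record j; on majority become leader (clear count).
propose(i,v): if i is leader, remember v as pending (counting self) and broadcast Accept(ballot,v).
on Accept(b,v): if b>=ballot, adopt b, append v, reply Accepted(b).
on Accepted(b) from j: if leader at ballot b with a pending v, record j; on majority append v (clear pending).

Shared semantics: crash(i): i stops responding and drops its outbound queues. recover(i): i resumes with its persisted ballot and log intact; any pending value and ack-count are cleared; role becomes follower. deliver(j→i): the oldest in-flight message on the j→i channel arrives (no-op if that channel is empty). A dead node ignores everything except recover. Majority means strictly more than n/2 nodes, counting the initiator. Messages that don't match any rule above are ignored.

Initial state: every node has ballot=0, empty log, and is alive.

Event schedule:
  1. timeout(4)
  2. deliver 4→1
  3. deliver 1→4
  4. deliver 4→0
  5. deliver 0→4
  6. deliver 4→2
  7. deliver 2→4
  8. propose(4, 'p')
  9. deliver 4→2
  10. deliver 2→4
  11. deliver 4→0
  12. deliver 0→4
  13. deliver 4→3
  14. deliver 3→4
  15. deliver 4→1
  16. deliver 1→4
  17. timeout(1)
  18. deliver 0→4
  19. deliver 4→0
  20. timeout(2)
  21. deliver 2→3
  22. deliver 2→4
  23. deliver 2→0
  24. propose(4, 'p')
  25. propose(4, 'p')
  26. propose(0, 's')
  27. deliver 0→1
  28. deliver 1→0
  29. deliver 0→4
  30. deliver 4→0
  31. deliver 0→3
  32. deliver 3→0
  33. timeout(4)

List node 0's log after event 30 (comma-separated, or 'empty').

1. timeout(4):  <4:cand b9 ->
2. deliver 4→1:  <1:foll b9 ->
3. deliver 1→4:  nop
4. deliver 4→0:  <0:foll b9 ->
5. deliver 0→4:  <4:lead b9 ->
6. deliver 4→2:  <2:foll b9 ->
7. deliver 2→4:  nop
8. propose(4,'p'):  nop
9. deliver 4→2:  <2:foll b9 p>
10. deliver 2→4:  nop
11. deliver 4→0:  <0:foll b9 p>
12. deliver 0→4:  <4:lead b9 p>
13. deliver 4→3:  <3:foll b9 ->
14. deliver 3→4:  nop
15. deliver 4→1:  <1:foll b9 p>
16. deliver 1→4:  nop
17. timeout(1):  <1:cand b11 p>
18. deliver 0→4:  nop
19. deliver 4→0:  nop
20. timeout(2):  <2:cand b12 p>
21. deliver 2→3:  <3:foll b12 ->
22. deliver 2→4:  <4:foll b12 p>
23. deliver 2→0:  <0:foll b12 p>
24. propose(4,'p'):  nop
25. propose(4,'p'):  nop
26. propose(0,'s'):  nop
27. deliver 0→1:  nop
28. deliver 1→0:  nop
29. deliver 0→4:  nop
30. deliver 4→0:  nop

p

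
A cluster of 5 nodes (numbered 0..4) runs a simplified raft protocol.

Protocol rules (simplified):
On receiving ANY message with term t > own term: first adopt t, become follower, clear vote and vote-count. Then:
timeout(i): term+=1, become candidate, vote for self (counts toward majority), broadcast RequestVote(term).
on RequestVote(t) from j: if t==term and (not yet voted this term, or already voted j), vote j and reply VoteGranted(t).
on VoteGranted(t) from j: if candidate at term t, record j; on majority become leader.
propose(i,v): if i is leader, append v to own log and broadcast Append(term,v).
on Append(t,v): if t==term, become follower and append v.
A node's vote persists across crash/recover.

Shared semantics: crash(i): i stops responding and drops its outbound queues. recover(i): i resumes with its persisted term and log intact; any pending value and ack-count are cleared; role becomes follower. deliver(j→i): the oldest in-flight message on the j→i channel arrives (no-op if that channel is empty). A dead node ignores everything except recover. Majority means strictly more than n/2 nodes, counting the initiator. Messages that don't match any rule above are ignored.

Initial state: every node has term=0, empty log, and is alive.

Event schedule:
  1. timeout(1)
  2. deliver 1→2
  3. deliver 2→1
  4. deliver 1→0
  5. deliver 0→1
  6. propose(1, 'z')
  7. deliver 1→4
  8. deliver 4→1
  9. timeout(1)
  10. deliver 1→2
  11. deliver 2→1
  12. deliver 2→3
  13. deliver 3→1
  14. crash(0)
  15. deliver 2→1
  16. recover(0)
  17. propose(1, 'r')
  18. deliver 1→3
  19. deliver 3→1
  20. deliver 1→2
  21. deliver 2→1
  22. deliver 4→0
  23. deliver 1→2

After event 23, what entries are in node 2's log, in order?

z

[1] timeout(1) → N1(cand t1 [-])
[2] deliver 1→2 → N2(foll t1 [-])
[3] deliver 2→1 → ∅
[4] deliver 1→0 → N0(foll t1 [-])
[5] deliver 0→1 → N1(lead t1 [-])
[6] propose(1,'z') → N1(lead t1 [z])
[7] deliver 1→4 → N4(foll t1 [-])
[8] deliver 4→1 → ∅
[9] timeout(1) → N1(cand t2 [z])
[10] deliver 1→2 → N2(foll t1 [z])
[11] deliver 2→1 → ∅
[12] deliver 2→3 → ∅
[13] deliver 3→1 → ∅
[14] crash(0) → N0(✗foll t1 [-])
[15] deliver 2→1 → ∅
[16] recover(0) → N0(foll t1 [-])
[17] propose(1,'r') → ∅
[18] deliver 1→3 → N3(foll t1 [-])
[19] deliver 3→1 → ∅
[20] deliver 1→2 → N2(foll t2 [z])
[21] deliver 2→1 → ∅
[22] deliver 4→0 → ∅
[23] deliver 1→2 → ∅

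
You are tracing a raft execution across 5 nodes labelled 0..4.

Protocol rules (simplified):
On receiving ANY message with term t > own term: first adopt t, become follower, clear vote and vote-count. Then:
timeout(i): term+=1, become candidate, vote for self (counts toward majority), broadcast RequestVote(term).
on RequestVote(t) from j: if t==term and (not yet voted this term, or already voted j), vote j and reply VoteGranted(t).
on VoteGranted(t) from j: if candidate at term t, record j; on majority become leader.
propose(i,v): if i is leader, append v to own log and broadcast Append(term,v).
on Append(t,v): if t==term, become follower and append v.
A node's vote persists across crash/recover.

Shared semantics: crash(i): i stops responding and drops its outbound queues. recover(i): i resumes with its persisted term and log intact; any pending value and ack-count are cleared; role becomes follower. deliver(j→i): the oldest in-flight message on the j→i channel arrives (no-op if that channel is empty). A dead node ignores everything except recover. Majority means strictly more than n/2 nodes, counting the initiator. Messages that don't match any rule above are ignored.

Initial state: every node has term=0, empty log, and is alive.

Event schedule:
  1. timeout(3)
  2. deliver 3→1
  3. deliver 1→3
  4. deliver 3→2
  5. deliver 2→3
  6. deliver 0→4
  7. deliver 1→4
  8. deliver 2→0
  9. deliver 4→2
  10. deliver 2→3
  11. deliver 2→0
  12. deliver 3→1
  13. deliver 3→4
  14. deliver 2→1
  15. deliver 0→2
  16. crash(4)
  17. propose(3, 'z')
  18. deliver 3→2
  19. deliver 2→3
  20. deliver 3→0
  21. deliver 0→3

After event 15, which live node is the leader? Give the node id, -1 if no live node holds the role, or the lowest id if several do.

step 1 timeout(3): 3={cand,t=1,log=-}
step 2 deliver 3→1: 1={foll,t=1,log=-}
step 3 deliver 1→3: —
step 4 deliver 3→2: 2={foll,t=1,log=-}
step 5 deliver 2→3: 3={lead,t=1,log=-}
step 6 deliver 0→4: —
step 7 deliver 1→4: —
step 8 deliver 2→0: —
step 9 deliver 4→2: —
step 10 deliver 2→3: —
step 11 deliver 2→0: —
step 12 deliver 3→1: —
step 13 deliver 3→4: 4={foll,t=1,log=-}
step 14 deliver 2→1: —
step 15 deliver 0→2: —

3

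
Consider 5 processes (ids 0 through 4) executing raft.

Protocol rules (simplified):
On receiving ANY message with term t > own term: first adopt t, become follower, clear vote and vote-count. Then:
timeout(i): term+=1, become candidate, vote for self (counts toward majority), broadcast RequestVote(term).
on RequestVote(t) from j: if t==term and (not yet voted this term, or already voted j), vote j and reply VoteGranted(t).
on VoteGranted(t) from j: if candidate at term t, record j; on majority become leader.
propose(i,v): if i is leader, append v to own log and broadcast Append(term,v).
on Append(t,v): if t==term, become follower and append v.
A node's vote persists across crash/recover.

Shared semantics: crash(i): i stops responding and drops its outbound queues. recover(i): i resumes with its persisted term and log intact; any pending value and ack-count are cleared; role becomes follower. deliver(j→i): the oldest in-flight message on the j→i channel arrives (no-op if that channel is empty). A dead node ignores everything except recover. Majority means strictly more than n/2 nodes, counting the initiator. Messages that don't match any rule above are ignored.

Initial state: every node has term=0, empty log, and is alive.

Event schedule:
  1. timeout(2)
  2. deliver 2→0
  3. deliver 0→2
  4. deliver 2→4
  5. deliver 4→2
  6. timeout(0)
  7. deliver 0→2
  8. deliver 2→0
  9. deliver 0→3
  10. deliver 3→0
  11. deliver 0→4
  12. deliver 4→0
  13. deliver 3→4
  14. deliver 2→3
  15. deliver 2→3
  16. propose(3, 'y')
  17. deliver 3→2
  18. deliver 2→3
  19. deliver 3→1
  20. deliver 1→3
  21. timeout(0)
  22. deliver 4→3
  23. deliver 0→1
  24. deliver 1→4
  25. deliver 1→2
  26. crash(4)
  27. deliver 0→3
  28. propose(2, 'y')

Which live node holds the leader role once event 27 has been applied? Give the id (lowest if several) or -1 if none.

-1

1. timeout(2):  <2:cand t1 ->
2. deliver 2→0:  <0:foll t1 ->
3. deliver 0→2:  nop
4. deliver 2→4:  <4:foll t1 ->
5. deliver 4→2:  <2:lead t1 ->
6. timeout(0):  <0:cand t2 ->
7. deliver 0→2:  <2:foll t2 ->
8. deliver 2→0:  nop
9. deliver 0→3:  <3:foll t2 ->
10. deliver 3→0:  <0:lead t2 ->
11. deliver 0→4:  <4:foll t2 ->
12. deliver 4→0:  nop
13. deliver 3→4:  nop
14. deliver 2→3:  nop
15. deliver 2→3:  nop
16. propose(3,'y'):  nop
17. deliver 3→2:  nop
18. deliver 2→3:  nop
19. deliver 3→1:  nop
20. deliver 1→3:  nop
21. timeout(0):  <0:cand t3 ->
22. deliver 4→3:  nop
23. deliver 0→1:  <1:foll t2 ->
24. deliver 1→4:  nop
25. deliver 1→2:  nop
26. crash(4):  <4:✗foll t2 ->
27. deliver 0→3:  <3:foll t3 ->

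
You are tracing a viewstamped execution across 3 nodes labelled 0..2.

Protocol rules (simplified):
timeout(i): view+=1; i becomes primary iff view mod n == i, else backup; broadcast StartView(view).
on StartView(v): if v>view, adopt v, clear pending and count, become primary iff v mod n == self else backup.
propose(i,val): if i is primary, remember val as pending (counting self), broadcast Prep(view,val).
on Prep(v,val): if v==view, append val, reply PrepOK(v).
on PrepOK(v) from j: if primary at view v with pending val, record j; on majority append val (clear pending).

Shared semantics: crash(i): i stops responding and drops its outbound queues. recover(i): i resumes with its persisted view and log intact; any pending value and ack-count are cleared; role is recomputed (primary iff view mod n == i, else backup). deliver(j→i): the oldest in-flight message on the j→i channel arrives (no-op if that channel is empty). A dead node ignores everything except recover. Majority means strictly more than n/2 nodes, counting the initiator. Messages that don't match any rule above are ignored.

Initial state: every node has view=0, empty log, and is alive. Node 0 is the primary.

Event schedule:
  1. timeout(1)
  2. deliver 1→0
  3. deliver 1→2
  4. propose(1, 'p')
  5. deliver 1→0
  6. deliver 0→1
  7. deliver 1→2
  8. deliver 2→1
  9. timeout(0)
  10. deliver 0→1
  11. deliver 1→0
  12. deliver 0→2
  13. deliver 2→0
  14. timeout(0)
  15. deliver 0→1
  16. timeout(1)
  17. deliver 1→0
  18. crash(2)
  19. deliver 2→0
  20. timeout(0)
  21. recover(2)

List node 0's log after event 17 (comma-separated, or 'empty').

p

e1 timeout(1): 1[prim,v=1,-]
e2 deliver 1→0: 0[back,v=1,-]
e3 deliver 1→2: 2[back,v=1,-]
e4 propose(1,'p'): ·
e5 deliver 1→0: 0[back,v=1,p]
e6 deliver 0→1: 1[prim,v=1,p]
e7 deliver 1→2: 2[back,v=1,p]
e8 deliver 2→1: ·
e9 timeout(0): 0[back,v=2,p]
e10 deliver 0→1: 1[back,v=2,p]
e11 deliver 1→0: ·
e12 deliver 0→2: 2[prim,v=2,p]
e13 deliver 2→0: ·
e14 timeout(0): 0[prim,v=3,p]
e15 deliver 0→1: 1[back,v=3,p]
e16 timeout(1): 1[prim,v=4,p]
e17 deliver 1→0: 0[back,v=4,p]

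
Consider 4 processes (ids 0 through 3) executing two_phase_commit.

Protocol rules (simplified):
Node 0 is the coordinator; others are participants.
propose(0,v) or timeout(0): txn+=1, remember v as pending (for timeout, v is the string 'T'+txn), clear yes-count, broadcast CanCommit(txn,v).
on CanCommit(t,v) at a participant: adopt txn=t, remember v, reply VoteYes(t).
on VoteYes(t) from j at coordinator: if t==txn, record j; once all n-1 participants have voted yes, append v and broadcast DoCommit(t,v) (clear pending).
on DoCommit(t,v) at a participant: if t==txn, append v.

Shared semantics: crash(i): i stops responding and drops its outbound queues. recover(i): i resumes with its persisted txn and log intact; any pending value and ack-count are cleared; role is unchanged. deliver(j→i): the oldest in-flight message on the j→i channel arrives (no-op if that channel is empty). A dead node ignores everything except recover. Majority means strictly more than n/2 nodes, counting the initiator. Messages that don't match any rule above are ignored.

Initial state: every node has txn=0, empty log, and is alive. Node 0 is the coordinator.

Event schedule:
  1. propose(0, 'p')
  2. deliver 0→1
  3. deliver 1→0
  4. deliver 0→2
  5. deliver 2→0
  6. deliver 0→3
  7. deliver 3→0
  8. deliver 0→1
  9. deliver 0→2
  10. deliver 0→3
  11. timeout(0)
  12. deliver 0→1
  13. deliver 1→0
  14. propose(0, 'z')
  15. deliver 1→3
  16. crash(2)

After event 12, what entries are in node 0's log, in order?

p

e1 propose(0,'p'): 0[coor,t=1,-]
e2 deliver 0→1: 1[part,t=1,-]
e3 deliver 1→0: ·
e4 deliver 0→2: 2[part,t=1,-]
e5 deliver 2→0: ·
e6 deliver 0→3: 3[part,t=1,-]
e7 deliver 3→0: 0[coor,t=1,p]
e8 deliver 0→1: 1[part,t=1,p]
e9 deliver 0→2: 2[part,t=1,p]
e10 deliver 0→3: 3[part,t=1,p]
e11 timeout(0): 0[coor,t=2,p]
e12 deliver 0→1: 1[part,t=2,p]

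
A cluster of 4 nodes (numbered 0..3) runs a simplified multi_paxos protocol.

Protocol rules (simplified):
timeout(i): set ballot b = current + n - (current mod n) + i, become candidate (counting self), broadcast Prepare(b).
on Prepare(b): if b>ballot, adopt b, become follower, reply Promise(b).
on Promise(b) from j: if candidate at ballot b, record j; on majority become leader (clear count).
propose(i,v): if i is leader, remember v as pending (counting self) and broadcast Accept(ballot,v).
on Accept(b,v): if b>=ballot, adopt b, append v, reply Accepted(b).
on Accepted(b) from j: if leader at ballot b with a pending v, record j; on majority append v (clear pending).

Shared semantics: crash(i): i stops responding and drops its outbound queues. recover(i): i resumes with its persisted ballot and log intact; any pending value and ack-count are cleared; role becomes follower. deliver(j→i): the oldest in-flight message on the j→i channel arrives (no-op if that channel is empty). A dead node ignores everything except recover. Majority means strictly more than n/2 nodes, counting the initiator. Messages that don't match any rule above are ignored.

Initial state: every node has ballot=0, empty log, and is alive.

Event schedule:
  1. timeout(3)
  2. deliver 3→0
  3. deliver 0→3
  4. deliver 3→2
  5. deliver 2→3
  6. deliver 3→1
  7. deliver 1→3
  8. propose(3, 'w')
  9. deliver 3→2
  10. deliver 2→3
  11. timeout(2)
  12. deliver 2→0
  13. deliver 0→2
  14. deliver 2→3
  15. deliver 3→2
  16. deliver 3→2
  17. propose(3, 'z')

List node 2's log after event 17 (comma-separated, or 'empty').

step 1 timeout(3): 3={cand,b=7,log=-}
step 2 deliver 3→0: 0={foll,b=7,log=-}
step 3 deliver 0→3: —
step 4 deliver 3→2: 2={foll,b=7,log=-}
step 5 deliver 2→3: 3={lead,b=7,log=-}
step 6 deliver 3→1: 1={foll,b=7,log=-}
step 7 deliver 1→3: —
step 8 propose(3,'w'): —
step 9 deliver 3→2: 2={foll,b=7,log=w}
step 10 deliver 2→3: —
step 11 timeout(2): 2={cand,b=10,log=w}
step 12 deliver 2→0: 0={foll,b=10,log=-}
step 13 deliver 0→2: —
step 14 deliver 2→3: 3={foll,b=10,log=-}
step 15 deliver 3→2: 2={lead,b=10,log=w}
step 16 deliver 3→2: —
step 17 propose(3,'z'): —

w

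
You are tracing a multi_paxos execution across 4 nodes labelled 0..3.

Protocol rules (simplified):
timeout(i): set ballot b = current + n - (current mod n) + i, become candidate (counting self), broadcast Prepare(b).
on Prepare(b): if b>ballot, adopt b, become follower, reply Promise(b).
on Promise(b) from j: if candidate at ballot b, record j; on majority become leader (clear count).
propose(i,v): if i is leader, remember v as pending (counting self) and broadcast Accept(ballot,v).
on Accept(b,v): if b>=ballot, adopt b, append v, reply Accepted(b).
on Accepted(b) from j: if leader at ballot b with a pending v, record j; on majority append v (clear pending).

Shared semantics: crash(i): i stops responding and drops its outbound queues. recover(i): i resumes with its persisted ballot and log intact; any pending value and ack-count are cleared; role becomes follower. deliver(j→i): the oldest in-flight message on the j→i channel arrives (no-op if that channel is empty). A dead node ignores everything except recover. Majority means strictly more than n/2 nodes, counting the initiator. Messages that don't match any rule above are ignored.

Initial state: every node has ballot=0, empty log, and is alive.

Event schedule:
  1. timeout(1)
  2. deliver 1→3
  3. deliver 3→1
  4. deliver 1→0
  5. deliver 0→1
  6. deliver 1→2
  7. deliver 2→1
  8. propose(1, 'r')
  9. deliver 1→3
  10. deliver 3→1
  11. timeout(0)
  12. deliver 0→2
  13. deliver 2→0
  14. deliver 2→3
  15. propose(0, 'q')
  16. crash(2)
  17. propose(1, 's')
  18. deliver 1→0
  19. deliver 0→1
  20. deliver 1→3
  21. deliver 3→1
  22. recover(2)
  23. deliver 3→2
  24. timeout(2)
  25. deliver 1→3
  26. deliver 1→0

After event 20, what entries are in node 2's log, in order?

empty

[1] timeout(1) → N1(cand b5 [-])
[2] deliver 1→3 → N3(foll b5 [-])
[3] deliver 3→1 → ∅
[4] deliver 1→0 → N0(foll b5 [-])
[5] deliver 0→1 → N1(lead b5 [-])
[6] deliver 1→2 → N2(foll b5 [-])
[7] deliver 2→1 → ∅
[8] propose(1,'r') → ∅
[9] deliver 1→3 → N3(foll b5 [r])
[10] deliver 3→1 → ∅
[11] timeout(0) → N0(cand b8 [-])
[12] deliver 0→2 → N2(foll b8 [-])
[13] deliver 2→0 → ∅
[14] deliver 2→3 → ∅
[15] propose(0,'q') → ∅
[16] crash(2) → N2(✗foll b8 [-])
[17] propose(1,'s') → ∅
[18] deliver 1→0 → ∅
[19] deliver 0→1 → N1(foll b8 [-])
[20] deliver 1→3 → N3(foll b5 [r,s])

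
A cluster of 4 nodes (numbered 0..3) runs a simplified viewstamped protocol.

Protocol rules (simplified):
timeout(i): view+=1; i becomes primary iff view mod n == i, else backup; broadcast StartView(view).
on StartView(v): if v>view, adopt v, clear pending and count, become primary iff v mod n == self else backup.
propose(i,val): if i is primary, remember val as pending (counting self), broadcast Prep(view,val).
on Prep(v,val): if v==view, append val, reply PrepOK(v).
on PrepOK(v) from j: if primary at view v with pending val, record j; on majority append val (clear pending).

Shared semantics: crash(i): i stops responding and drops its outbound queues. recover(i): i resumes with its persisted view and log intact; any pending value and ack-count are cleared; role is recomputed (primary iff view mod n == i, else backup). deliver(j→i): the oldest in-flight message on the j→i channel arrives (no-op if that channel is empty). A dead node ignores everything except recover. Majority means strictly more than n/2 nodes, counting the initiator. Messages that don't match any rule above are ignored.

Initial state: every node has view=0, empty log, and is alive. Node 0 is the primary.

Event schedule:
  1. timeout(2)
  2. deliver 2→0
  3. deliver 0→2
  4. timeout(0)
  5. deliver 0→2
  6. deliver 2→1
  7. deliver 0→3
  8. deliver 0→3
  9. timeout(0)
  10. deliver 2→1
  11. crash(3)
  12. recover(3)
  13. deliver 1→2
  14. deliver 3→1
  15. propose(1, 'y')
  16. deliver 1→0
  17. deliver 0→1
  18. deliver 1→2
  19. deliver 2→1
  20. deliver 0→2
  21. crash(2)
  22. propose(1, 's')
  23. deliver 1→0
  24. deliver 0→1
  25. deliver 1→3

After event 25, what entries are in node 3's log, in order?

step 1 timeout(2): 2={back,v=1,log=-}
step 2 deliver 2→0: 0={back,v=1,log=-}
step 3 deliver 0→2: —
step 4 timeout(0): 0={back,v=2,log=-}
step 5 deliver 0→2: 2={prim,v=2,log=-}
step 6 deliver 2→1: 1={prim,v=1,log=-}
step 7 deliver 0→3: 3={back,v=2,log=-}
step 8 deliver 0→3: —
step 9 timeout(0): 0={back,v=3,log=-}
step 10 deliver 2→1: —
step 11 crash(3): 3={✗back,v=2,log=-}
step 12 recover(3): 3={back,v=2,log=-}
step 13 deliver 1→2: —
step 14 deliver 3→1: —
step 15 propose(1,'y'): —
step 16 deliver 1→0: —
step 17 deliver 0→1: 1={back,v=2,log=-}
step 18 deliver 1→2: —
step 19 deliver 2→1: —
step 20 deliver 0→2: 2={back,v=3,log=-}
step 21 crash(2): 2={✗back,v=3,log=-}
step 22 propose(1,'s'): —
step 23 deliver 1→0: —
step 24 deliver 0→1: 1={back,v=3,log=-}
step 25 deliver 1→3: —

empty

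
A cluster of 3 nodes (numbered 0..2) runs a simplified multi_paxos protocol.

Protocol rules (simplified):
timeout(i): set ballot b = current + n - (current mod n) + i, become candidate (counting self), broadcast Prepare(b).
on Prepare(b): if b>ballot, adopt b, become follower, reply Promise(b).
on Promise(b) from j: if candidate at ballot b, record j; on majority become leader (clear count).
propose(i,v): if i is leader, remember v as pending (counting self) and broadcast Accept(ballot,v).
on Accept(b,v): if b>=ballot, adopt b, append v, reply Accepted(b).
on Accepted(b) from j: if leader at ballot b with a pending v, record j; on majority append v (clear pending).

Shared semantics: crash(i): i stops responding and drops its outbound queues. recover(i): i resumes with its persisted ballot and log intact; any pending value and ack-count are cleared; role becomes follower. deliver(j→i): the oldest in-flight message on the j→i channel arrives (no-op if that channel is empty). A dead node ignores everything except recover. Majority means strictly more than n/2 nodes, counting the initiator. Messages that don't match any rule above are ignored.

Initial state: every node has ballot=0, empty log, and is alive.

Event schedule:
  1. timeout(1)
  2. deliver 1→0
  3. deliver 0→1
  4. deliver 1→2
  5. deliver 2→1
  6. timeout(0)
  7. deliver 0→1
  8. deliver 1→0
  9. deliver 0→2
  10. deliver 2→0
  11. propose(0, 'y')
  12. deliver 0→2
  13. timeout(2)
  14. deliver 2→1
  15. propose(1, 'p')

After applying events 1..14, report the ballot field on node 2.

11

e1 timeout(1): 1[cand,b=4,-]
e2 deliver 1→0: 0[foll,b=4,-]
e3 deliver 0→1: 1[lead,b=4,-]
e4 deliver 1→2: 2[foll,b=4,-]
e5 deliver 2→1: ·
e6 timeout(0): 0[cand,b=6,-]
e7 deliver 0→1: 1[foll,b=6,-]
e8 deliver 1→0: 0[lead,b=6,-]
e9 deliver 0→2: 2[foll,b=6,-]
e10 deliver 2→0: ·
e11 propose(0,'y'): ·
e12 deliver 0→2: 2[foll,b=6,y]
e13 timeout(2): 2[cand,b=11,y]
e14 deliver 2→1: 1[foll,b=11,-]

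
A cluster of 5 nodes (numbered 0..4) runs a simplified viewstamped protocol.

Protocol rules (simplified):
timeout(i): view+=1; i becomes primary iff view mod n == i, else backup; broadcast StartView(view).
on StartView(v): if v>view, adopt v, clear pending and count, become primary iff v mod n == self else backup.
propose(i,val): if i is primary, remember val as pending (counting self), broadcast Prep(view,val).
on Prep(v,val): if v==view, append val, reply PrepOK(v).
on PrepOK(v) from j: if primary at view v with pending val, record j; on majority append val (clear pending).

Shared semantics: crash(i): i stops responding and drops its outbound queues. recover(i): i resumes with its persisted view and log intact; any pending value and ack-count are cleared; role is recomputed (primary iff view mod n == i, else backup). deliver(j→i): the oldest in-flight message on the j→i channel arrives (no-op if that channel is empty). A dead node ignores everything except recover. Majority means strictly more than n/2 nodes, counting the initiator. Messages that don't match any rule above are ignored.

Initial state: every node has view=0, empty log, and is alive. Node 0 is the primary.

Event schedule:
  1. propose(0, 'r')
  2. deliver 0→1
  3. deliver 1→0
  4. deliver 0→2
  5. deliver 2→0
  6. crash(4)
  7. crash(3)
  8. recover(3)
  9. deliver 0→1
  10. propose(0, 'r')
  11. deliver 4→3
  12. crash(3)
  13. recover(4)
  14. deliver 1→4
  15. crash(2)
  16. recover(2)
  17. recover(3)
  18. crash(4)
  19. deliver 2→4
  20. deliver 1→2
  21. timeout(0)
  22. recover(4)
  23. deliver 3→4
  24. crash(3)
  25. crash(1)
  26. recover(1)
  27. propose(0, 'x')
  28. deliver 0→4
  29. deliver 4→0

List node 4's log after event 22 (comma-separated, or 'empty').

empty

1. propose(0,'r'):  nop
2. deliver 0→1:  <1:back v0 r>
3. deliver 1→0:  nop
4. deliver 0→2:  <2:back v0 r>
5. deliver 2→0:  <0:prim v0 r>
6. crash(4):  <4:✗back v0 ->
7. crash(3):  <3:✗back v0 ->
8. recover(3):  <3:back v0 ->
9. deliver 0→1:  nop
10. propose(0,'r'):  nop
11. deliver 4→3:  nop
12. crash(3):  <3:✗back v0 ->
13. recover(4):  <4:back v0 ->
14. deliver 1→4:  nop
15. crash(2):  <2:✗back v0 r>
16. recover(2):  <2:back v0 r>
17. recover(3):  <3:back v0 ->
18. crash(4):  <4:✗back v0 ->
19. deliver 2→4:  nop
20. deliver 1→2:  nop
21. timeout(0):  <0:back v1 r>
22. recover(4):  <4:back v0 ->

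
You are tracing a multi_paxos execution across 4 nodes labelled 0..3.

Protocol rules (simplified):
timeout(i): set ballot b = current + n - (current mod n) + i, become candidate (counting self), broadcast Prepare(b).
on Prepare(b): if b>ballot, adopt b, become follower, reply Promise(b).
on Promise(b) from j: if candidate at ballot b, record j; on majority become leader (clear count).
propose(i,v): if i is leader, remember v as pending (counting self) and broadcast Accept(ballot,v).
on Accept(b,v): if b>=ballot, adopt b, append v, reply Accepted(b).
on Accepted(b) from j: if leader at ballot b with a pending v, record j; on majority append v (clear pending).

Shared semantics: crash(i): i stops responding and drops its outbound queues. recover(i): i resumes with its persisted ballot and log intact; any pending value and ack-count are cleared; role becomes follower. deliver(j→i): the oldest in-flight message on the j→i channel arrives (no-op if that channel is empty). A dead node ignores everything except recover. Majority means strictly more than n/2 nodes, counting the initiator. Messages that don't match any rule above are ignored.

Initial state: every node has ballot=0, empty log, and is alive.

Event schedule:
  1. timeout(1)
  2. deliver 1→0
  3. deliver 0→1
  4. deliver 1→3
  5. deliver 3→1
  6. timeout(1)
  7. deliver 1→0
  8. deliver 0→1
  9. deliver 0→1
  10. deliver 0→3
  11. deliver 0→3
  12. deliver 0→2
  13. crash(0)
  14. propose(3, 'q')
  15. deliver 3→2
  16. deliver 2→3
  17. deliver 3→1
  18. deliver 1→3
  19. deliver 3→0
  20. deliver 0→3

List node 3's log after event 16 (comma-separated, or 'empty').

empty

after 1 — timeout(1): n1:cand/b5/[-]
after 2 — deliver 1→0: n0:foll/b5/[-]
after 3 — deliver 0→1: ·
after 4 — deliver 1→3: n3:foll/b5/[-]
after 5 — deliver 3→1: n1:lead/b5/[-]
after 6 — timeout(1): n1:cand/b9/[-]
after 7 — deliver 1→0: n0:foll/b9/[-]
after 8 — deliver 0→1: ·
after 9 — deliver 0→1: ·
after 10 — deliver 0→3: ·
after 11 — deliver 0→3: ·
after 12 — deliver 0→2: ·
after 13 — crash(0): n0:✗foll/b9/[-]
after 14 — propose(3,'q'): ·
after 15 — deliver 3→2: ·
after 16 — deliver 2→3: ·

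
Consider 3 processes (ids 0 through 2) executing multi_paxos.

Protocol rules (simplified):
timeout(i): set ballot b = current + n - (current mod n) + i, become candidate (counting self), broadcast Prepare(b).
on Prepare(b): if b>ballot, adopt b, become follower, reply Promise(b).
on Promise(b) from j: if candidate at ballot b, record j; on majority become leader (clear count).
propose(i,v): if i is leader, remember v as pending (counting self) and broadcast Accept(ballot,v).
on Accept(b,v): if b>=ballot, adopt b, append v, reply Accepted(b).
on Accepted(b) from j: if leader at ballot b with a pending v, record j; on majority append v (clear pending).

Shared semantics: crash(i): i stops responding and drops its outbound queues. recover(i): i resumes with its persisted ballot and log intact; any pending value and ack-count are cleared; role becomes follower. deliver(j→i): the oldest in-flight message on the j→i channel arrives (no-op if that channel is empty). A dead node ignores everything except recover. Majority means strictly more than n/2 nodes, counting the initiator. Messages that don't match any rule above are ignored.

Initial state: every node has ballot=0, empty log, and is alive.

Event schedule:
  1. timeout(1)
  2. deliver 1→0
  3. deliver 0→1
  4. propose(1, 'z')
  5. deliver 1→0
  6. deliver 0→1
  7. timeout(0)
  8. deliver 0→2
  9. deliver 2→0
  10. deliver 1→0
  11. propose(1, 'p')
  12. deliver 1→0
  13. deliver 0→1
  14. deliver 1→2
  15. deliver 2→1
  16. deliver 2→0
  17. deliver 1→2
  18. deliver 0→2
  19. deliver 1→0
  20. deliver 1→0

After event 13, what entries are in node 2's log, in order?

empty

step 1 timeout(1): 1={cand,b=4,log=-}
step 2 deliver 1→0: 0={foll,b=4,log=-}
step 3 deliver 0→1: 1={lead,b=4,log=-}
step 4 propose(1,'z'): —
step 5 deliver 1→0: 0={foll,b=4,log=z}
step 6 deliver 0→1: 1={lead,b=4,log=z}
step 7 timeout(0): 0={cand,b=6,log=z}
step 8 deliver 0→2: 2={foll,b=6,log=-}
step 9 deliver 2→0: 0={lead,b=6,log=z}
step 10 deliver 1→0: —
step 11 propose(1,'p'): —
step 12 deliver 1→0: —
step 13 deliver 0→1: 1={foll,b=6,log=z}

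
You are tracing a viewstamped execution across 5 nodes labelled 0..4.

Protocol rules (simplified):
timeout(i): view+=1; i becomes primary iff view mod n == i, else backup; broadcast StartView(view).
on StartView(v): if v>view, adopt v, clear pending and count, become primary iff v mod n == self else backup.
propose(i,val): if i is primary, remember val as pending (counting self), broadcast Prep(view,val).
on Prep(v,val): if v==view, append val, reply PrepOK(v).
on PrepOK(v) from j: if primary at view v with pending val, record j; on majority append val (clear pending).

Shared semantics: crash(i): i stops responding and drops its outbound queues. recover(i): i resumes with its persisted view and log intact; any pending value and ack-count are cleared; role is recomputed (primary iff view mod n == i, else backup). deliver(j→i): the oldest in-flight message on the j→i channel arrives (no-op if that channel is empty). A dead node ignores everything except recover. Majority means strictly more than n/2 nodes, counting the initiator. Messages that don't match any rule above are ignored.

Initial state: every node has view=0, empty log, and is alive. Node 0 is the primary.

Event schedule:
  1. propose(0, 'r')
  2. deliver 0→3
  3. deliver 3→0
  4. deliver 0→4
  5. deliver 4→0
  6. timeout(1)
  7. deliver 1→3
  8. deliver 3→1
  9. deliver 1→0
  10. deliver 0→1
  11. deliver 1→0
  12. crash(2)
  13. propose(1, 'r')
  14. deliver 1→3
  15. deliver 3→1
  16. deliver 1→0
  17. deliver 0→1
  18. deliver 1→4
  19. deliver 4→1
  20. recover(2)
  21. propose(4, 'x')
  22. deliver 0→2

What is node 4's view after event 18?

1

1. propose(0,'r'):  nop
2. deliver 0→3:  <3:back v0 r>
3. deliver 3→0:  nop
4. deliver 0→4:  <4:back v0 r>
5. deliver 4→0:  <0:prim v0 r>
6. timeout(1):  <1:prim v1 ->
7. deliver 1→3:  <3:back v1 r>
8. deliver 3→1:  nop
9. deliver 1→0:  <0:back v1 r>
10. deliver 0→1:  nop
11. deliver 1→0:  nop
12. crash(2):  <2:✗back v0 ->
13. propose(1,'r'):  nop
14. deliver 1→3:  <3:back v1 r,r>
15. deliver 3→1:  nop
16. deliver 1→0:  <0:back v1 r,r>
17. deliver 0→1:  <1:prim v1 r>
18. deliver 1→4:  <4:back v1 r>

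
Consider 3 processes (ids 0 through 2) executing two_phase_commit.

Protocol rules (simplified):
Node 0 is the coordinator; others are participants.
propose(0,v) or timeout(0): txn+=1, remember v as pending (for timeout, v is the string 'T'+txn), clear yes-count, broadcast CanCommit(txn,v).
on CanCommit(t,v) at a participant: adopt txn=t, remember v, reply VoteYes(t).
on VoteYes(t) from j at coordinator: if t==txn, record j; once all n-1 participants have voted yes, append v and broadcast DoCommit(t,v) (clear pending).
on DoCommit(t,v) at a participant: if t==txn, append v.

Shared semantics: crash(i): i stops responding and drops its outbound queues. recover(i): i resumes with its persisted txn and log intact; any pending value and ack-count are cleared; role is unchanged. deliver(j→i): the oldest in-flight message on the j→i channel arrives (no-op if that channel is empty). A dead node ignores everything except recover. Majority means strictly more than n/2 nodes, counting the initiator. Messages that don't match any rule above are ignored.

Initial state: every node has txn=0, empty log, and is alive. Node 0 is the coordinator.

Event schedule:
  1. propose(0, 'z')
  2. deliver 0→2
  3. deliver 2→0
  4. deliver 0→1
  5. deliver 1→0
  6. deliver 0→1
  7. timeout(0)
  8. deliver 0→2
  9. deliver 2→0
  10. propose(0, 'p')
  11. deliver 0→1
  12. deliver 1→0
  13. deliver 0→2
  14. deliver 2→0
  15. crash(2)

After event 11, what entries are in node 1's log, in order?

step 1 propose(0,'z'): 0={coor,t=1,log=-}
step 2 deliver 0→2: 2={part,t=1,log=-}
step 3 deliver 2→0: —
step 4 deliver 0→1: 1={part,t=1,log=-}
step 5 deliver 1→0: 0={coor,t=1,log=z}
step 6 deliver 0→1: 1={part,t=1,log=z}
step 7 timeout(0): 0={coor,t=2,log=z}
step 8 deliver 0→2: 2={part,t=1,log=z}
step 9 deliver 2→0: —
step 10 propose(0,'p'): 0={coor,t=3,log=z}
step 11 deliver 0→1: 1={part,t=2,log=z}

z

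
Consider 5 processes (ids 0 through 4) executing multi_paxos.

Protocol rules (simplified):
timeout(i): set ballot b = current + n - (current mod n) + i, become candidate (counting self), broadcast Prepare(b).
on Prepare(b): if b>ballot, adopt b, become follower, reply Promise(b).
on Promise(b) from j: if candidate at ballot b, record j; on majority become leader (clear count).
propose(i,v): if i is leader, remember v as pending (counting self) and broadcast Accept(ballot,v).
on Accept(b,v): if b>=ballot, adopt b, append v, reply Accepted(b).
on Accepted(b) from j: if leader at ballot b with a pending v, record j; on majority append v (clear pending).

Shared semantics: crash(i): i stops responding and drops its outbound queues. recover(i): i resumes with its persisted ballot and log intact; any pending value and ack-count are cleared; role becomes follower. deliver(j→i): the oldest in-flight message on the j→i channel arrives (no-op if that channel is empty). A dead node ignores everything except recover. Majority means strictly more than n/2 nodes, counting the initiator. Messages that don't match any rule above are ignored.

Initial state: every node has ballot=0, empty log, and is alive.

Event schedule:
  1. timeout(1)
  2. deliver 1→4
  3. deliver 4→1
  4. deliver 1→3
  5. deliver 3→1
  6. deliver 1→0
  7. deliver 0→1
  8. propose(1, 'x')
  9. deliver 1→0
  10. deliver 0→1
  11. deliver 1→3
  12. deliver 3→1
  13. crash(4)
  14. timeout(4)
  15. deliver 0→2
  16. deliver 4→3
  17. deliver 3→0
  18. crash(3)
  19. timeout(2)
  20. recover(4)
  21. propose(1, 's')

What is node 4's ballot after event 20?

after 1 — timeout(1): n1:cand/b6/[-]
after 2 — deliver 1→4: n4:foll/b6/[-]
after 3 — deliver 4→1: ·
after 4 — deliver 1→3: n3:foll/b6/[-]
after 5 — deliver 3→1: n1:lead/b6/[-]
after 6 — deliver 1→0: n0:foll/b6/[-]
after 7 — deliver 0→1: ·
after 8 — propose(1,'x'): ·
after 9 — deliver 1→0: n0:foll/b6/[x]
after 10 — deliver 0→1: ·
after 11 — deliver 1→3: n3:foll/b6/[x]
after 12 — deliver 3→1: n1:lead/b6/[x]
after 13 — crash(4): n4:✗foll/b6/[-]
after 14 — timeout(4): ·
after 15 — deliver 0→2: ·
after 16 — deliver 4→3: ·
after 17 — deliver 3→0: ·
after 18 — crash(3): n3:✗foll/b6/[x]
after 19 — timeout(2): n2:cand/b7/[-]
after 20 — recover(4): n4:foll/b6/[-]

6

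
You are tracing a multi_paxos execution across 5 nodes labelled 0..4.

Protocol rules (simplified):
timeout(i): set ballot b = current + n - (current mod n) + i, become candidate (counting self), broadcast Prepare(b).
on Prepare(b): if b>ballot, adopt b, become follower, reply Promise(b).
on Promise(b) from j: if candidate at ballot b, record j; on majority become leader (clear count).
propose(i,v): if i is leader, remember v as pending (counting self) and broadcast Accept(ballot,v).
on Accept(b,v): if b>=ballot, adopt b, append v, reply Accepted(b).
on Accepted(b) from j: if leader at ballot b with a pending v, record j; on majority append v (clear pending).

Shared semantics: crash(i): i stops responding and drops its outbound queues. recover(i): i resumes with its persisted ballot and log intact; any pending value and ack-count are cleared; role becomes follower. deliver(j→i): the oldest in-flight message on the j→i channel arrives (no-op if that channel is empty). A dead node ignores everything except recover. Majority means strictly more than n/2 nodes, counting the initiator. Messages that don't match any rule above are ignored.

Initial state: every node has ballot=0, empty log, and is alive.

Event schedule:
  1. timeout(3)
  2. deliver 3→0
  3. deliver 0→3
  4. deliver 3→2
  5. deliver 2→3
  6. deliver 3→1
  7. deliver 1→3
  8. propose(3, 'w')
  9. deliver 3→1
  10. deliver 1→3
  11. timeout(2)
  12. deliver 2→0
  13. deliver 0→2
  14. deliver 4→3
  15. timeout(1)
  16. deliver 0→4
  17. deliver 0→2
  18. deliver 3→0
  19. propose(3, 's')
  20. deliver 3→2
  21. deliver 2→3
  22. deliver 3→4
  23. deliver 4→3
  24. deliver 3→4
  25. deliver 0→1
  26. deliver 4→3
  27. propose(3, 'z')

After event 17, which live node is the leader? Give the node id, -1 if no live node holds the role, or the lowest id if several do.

[1] timeout(3) → N3(cand b8 [-])
[2] deliver 3→0 → N0(foll b8 [-])
[3] deliver 0→3 → ∅
[4] deliver 3→2 → N2(foll b8 [-])
[5] deliver 2→3 → N3(lead b8 [-])
[6] deliver 3→1 → N1(foll b8 [-])
[7] deliver 1→3 → ∅
[8] propose(3,'w') → ∅
[9] deliver 3→1 → N1(foll b8 [w])
[10] deliver 1→3 → ∅
[11] timeout(2) → N2(cand b12 [-])
[12] deliver 2→0 → N0(foll b12 [-])
[13] deliver 0→2 → ∅
[14] deliver 4→3 → ∅
[15] timeout(1) → N1(cand b11 [w])
[16] deliver 0→4 → ∅
[17] deliver 0→2 → ∅

3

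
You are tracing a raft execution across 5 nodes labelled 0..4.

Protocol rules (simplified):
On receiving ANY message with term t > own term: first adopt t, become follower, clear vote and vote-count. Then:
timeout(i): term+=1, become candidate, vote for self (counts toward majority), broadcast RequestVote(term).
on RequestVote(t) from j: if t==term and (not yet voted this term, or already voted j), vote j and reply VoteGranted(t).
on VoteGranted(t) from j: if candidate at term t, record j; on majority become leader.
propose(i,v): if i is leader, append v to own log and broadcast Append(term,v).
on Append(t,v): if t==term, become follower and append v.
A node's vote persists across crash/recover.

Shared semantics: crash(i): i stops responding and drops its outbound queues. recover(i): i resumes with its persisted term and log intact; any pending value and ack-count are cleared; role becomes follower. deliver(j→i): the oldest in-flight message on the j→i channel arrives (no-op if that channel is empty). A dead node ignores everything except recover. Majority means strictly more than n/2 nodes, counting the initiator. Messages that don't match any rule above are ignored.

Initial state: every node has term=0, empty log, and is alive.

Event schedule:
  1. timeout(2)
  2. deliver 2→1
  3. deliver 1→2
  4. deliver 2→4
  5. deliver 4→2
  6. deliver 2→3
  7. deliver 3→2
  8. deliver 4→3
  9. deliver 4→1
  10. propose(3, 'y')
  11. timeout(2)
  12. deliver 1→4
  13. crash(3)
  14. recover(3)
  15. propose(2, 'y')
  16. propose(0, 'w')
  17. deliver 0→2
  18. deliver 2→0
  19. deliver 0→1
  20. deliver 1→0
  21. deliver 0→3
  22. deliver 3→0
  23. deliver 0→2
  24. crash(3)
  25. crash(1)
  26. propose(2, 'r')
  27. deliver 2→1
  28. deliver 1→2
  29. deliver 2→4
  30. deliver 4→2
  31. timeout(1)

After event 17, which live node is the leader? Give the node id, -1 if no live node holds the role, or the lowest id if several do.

1. timeout(2):  <2:cand t1 ->
2. deliver 2→1:  <1:foll t1 ->
3. deliver 1→2:  nop
4. deliver 2→4:  <4:foll t1 ->
5. deliver 4→2:  <2:lead t1 ->
6. deliver 2→3:  <3:foll t1 ->
7. deliver 3→2:  nop
8. deliver 4→3:  nop
9. deliver 4→1:  nop
10. propose(3,'y'):  nop
11. timeout(2):  <2:cand t2 ->
12. deliver 1→4:  nop
13. crash(3):  <3:✗foll t1 ->
14. recover(3):  <3:foll t1 ->
15. propose(2,'y'):  nop
16. propose(0,'w'):  nop
17. deliver 0→2:  nop

-1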